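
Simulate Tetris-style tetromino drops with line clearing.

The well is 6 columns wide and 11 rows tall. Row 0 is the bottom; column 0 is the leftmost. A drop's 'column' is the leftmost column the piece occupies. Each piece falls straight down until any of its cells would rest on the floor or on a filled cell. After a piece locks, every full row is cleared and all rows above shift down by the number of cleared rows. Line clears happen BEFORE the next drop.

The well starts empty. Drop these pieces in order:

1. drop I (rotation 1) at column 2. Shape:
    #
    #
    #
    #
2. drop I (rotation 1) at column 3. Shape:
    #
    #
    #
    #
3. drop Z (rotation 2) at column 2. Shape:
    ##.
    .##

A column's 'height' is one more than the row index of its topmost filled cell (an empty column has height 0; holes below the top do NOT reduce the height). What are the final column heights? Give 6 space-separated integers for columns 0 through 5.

Drop 1: I rot1 at col 2 lands with bottom-row=0; cleared 0 line(s) (total 0); column heights now [0 0 4 0 0 0], max=4
Drop 2: I rot1 at col 3 lands with bottom-row=0; cleared 0 line(s) (total 0); column heights now [0 0 4 4 0 0], max=4
Drop 3: Z rot2 at col 2 lands with bottom-row=4; cleared 0 line(s) (total 0); column heights now [0 0 6 6 5 0], max=6

Answer: 0 0 6 6 5 0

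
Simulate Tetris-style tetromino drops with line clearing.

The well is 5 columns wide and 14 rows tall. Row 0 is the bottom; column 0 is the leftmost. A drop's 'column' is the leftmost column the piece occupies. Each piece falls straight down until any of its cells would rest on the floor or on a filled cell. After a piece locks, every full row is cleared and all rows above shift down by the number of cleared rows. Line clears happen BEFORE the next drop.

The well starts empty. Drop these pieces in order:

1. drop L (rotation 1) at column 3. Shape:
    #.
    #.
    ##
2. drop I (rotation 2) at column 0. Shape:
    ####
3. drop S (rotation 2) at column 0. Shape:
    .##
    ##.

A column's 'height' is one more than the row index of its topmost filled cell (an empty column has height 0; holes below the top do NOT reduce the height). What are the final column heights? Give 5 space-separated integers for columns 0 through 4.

Drop 1: L rot1 at col 3 lands with bottom-row=0; cleared 0 line(s) (total 0); column heights now [0 0 0 3 1], max=3
Drop 2: I rot2 at col 0 lands with bottom-row=3; cleared 0 line(s) (total 0); column heights now [4 4 4 4 1], max=4
Drop 3: S rot2 at col 0 lands with bottom-row=4; cleared 0 line(s) (total 0); column heights now [5 6 6 4 1], max=6

Answer: 5 6 6 4 1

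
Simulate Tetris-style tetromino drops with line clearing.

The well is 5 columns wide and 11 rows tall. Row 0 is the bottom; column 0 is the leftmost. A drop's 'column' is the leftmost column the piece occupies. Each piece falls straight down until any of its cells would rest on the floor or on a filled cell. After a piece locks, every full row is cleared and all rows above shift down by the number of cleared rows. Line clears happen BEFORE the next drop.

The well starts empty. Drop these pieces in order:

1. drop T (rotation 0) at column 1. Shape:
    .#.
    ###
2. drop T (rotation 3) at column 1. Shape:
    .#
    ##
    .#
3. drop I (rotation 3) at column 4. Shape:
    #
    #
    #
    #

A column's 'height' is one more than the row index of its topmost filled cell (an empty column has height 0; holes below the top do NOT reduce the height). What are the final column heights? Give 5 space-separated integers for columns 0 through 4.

Drop 1: T rot0 at col 1 lands with bottom-row=0; cleared 0 line(s) (total 0); column heights now [0 1 2 1 0], max=2
Drop 2: T rot3 at col 1 lands with bottom-row=2; cleared 0 line(s) (total 0); column heights now [0 4 5 1 0], max=5
Drop 3: I rot3 at col 4 lands with bottom-row=0; cleared 0 line(s) (total 0); column heights now [0 4 5 1 4], max=5

Answer: 0 4 5 1 4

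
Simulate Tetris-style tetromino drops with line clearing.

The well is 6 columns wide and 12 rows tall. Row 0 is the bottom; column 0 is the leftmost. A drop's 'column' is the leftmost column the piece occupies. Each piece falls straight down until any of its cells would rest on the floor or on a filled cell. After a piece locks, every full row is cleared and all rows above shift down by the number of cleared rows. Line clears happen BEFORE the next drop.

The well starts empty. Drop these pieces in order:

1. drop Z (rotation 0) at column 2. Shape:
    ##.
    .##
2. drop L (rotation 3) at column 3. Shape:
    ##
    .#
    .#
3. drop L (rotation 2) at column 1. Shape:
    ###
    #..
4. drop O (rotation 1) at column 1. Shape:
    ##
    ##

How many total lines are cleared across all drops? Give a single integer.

Answer: 0

Derivation:
Drop 1: Z rot0 at col 2 lands with bottom-row=0; cleared 0 line(s) (total 0); column heights now [0 0 2 2 1 0], max=2
Drop 2: L rot3 at col 3 lands with bottom-row=1; cleared 0 line(s) (total 0); column heights now [0 0 2 4 4 0], max=4
Drop 3: L rot2 at col 1 lands with bottom-row=3; cleared 0 line(s) (total 0); column heights now [0 5 5 5 4 0], max=5
Drop 4: O rot1 at col 1 lands with bottom-row=5; cleared 0 line(s) (total 0); column heights now [0 7 7 5 4 0], max=7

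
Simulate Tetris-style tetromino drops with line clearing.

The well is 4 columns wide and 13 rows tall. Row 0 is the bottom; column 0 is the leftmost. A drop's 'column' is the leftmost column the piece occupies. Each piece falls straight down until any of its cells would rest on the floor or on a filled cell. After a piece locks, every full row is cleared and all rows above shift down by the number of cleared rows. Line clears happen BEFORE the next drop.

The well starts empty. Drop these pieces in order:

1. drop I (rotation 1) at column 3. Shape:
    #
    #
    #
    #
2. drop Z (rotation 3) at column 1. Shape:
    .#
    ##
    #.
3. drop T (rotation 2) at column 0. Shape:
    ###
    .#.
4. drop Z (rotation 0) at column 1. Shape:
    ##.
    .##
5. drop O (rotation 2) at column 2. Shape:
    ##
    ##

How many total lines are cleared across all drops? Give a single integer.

Drop 1: I rot1 at col 3 lands with bottom-row=0; cleared 0 line(s) (total 0); column heights now [0 0 0 4], max=4
Drop 2: Z rot3 at col 1 lands with bottom-row=0; cleared 0 line(s) (total 0); column heights now [0 2 3 4], max=4
Drop 3: T rot2 at col 0 lands with bottom-row=2; cleared 1 line(s) (total 1); column heights now [0 3 3 3], max=3
Drop 4: Z rot0 at col 1 lands with bottom-row=3; cleared 0 line(s) (total 1); column heights now [0 5 5 4], max=5
Drop 5: O rot2 at col 2 lands with bottom-row=5; cleared 0 line(s) (total 1); column heights now [0 5 7 7], max=7

Answer: 1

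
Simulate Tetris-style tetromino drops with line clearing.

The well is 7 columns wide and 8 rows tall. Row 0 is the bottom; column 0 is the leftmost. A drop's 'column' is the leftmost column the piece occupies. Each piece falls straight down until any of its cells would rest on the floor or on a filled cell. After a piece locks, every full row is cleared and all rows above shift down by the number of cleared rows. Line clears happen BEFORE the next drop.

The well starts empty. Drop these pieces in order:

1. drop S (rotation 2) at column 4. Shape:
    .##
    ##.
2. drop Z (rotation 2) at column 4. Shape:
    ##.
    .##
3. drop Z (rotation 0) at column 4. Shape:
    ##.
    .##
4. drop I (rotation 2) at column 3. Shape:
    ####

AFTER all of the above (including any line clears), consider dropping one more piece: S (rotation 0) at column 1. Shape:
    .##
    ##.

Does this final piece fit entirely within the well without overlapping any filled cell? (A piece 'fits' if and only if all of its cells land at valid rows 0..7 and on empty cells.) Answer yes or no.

Drop 1: S rot2 at col 4 lands with bottom-row=0; cleared 0 line(s) (total 0); column heights now [0 0 0 0 1 2 2], max=2
Drop 2: Z rot2 at col 4 lands with bottom-row=2; cleared 0 line(s) (total 0); column heights now [0 0 0 0 4 4 3], max=4
Drop 3: Z rot0 at col 4 lands with bottom-row=4; cleared 0 line(s) (total 0); column heights now [0 0 0 0 6 6 5], max=6
Drop 4: I rot2 at col 3 lands with bottom-row=6; cleared 0 line(s) (total 0); column heights now [0 0 0 7 7 7 7], max=7
Test piece S rot0 at col 1 (width 3): heights before test = [0 0 0 7 7 7 7]; fits = True

Answer: yes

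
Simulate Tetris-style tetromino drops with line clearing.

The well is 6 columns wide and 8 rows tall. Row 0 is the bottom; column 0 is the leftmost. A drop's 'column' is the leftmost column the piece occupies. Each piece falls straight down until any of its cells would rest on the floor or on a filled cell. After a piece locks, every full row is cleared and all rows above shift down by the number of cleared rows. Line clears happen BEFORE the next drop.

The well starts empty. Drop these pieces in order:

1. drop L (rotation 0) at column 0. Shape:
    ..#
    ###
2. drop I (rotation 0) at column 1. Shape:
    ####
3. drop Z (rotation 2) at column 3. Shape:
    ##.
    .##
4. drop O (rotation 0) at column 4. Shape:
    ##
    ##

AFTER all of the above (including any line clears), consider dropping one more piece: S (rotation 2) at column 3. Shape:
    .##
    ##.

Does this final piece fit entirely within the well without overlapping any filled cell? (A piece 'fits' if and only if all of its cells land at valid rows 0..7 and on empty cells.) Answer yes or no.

Drop 1: L rot0 at col 0 lands with bottom-row=0; cleared 0 line(s) (total 0); column heights now [1 1 2 0 0 0], max=2
Drop 2: I rot0 at col 1 lands with bottom-row=2; cleared 0 line(s) (total 0); column heights now [1 3 3 3 3 0], max=3
Drop 3: Z rot2 at col 3 lands with bottom-row=3; cleared 0 line(s) (total 0); column heights now [1 3 3 5 5 4], max=5
Drop 4: O rot0 at col 4 lands with bottom-row=5; cleared 0 line(s) (total 0); column heights now [1 3 3 5 7 7], max=7
Test piece S rot2 at col 3 (width 3): heights before test = [1 3 3 5 7 7]; fits = False

Answer: no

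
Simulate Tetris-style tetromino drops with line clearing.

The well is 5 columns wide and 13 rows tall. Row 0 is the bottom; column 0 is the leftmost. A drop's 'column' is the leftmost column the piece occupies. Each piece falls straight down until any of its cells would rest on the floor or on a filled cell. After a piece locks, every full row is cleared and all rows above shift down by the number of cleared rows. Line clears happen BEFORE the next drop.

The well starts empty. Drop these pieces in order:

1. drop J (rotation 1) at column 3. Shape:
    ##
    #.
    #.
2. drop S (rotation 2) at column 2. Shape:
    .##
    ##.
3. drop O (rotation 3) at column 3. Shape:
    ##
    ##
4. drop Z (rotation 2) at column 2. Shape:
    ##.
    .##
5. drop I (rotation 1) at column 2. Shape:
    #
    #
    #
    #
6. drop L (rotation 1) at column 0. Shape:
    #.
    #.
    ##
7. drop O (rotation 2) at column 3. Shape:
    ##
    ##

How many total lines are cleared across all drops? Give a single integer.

Drop 1: J rot1 at col 3 lands with bottom-row=0; cleared 0 line(s) (total 0); column heights now [0 0 0 3 3], max=3
Drop 2: S rot2 at col 2 lands with bottom-row=3; cleared 0 line(s) (total 0); column heights now [0 0 4 5 5], max=5
Drop 3: O rot3 at col 3 lands with bottom-row=5; cleared 0 line(s) (total 0); column heights now [0 0 4 7 7], max=7
Drop 4: Z rot2 at col 2 lands with bottom-row=7; cleared 0 line(s) (total 0); column heights now [0 0 9 9 8], max=9
Drop 5: I rot1 at col 2 lands with bottom-row=9; cleared 0 line(s) (total 0); column heights now [0 0 13 9 8], max=13
Drop 6: L rot1 at col 0 lands with bottom-row=0; cleared 0 line(s) (total 0); column heights now [3 1 13 9 8], max=13
Drop 7: O rot2 at col 3 lands with bottom-row=9; cleared 0 line(s) (total 0); column heights now [3 1 13 11 11], max=13

Answer: 0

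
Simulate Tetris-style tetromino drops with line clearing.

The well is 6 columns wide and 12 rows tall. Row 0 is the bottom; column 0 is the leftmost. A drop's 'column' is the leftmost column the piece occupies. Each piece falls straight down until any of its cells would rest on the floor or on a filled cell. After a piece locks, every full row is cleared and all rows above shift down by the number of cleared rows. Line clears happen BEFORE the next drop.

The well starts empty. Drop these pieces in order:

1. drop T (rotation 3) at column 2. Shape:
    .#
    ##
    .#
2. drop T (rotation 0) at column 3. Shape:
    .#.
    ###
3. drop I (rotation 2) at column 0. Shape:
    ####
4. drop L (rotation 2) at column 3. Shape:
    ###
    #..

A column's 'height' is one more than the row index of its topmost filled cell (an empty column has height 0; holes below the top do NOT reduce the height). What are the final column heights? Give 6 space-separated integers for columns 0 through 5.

Answer: 5 5 5 7 7 7

Derivation:
Drop 1: T rot3 at col 2 lands with bottom-row=0; cleared 0 line(s) (total 0); column heights now [0 0 2 3 0 0], max=3
Drop 2: T rot0 at col 3 lands with bottom-row=3; cleared 0 line(s) (total 0); column heights now [0 0 2 4 5 4], max=5
Drop 3: I rot2 at col 0 lands with bottom-row=4; cleared 0 line(s) (total 0); column heights now [5 5 5 5 5 4], max=5
Drop 4: L rot2 at col 3 lands with bottom-row=5; cleared 0 line(s) (total 0); column heights now [5 5 5 7 7 7], max=7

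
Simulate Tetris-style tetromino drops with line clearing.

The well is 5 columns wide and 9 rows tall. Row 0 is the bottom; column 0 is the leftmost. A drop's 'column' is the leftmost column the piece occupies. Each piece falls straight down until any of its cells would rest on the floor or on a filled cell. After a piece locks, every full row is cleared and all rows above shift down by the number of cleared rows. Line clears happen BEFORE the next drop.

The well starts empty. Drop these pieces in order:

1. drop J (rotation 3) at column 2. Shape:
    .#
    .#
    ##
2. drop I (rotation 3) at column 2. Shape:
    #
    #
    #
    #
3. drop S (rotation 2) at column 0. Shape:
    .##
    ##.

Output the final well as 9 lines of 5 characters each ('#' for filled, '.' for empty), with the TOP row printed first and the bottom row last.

Answer: .....
.....
.....
.##..
###..
..#..
..##.
..##.
..##.

Derivation:
Drop 1: J rot3 at col 2 lands with bottom-row=0; cleared 0 line(s) (total 0); column heights now [0 0 1 3 0], max=3
Drop 2: I rot3 at col 2 lands with bottom-row=1; cleared 0 line(s) (total 0); column heights now [0 0 5 3 0], max=5
Drop 3: S rot2 at col 0 lands with bottom-row=4; cleared 0 line(s) (total 0); column heights now [5 6 6 3 0], max=6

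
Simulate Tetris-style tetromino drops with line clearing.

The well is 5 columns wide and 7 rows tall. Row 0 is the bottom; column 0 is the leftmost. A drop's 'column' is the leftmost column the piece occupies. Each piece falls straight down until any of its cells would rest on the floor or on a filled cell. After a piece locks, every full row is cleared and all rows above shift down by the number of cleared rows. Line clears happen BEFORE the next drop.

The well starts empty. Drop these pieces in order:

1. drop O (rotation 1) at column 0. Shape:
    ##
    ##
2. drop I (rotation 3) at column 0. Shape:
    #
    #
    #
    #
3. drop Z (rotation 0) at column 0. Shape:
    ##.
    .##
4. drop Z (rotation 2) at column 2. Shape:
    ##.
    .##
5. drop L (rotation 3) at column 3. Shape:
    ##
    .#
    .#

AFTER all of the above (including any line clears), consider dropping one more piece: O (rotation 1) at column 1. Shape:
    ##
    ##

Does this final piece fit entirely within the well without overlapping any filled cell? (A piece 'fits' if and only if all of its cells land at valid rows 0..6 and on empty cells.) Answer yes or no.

Answer: yes

Derivation:
Drop 1: O rot1 at col 0 lands with bottom-row=0; cleared 0 line(s) (total 0); column heights now [2 2 0 0 0], max=2
Drop 2: I rot3 at col 0 lands with bottom-row=2; cleared 0 line(s) (total 0); column heights now [6 2 0 0 0], max=6
Drop 3: Z rot0 at col 0 lands with bottom-row=5; cleared 0 line(s) (total 0); column heights now [7 7 6 0 0], max=7
Drop 4: Z rot2 at col 2 lands with bottom-row=5; cleared 1 line(s) (total 1); column heights now [6 6 6 6 0], max=6
Drop 5: L rot3 at col 3 lands with bottom-row=4; cleared 1 line(s) (total 2); column heights now [5 2 0 6 6], max=6
Test piece O rot1 at col 1 (width 2): heights before test = [5 2 0 6 6]; fits = True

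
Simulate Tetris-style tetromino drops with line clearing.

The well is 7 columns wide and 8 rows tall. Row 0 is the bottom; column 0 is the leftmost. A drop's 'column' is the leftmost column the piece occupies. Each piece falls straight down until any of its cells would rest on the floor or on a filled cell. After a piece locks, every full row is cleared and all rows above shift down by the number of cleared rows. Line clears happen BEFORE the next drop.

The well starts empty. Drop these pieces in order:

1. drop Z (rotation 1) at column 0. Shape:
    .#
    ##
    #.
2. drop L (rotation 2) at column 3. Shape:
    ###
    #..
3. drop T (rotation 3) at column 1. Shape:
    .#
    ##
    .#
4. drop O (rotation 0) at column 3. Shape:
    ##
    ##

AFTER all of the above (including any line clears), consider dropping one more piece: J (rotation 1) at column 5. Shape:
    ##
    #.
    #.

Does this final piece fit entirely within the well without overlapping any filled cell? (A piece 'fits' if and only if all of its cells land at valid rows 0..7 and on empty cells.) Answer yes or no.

Answer: yes

Derivation:
Drop 1: Z rot1 at col 0 lands with bottom-row=0; cleared 0 line(s) (total 0); column heights now [2 3 0 0 0 0 0], max=3
Drop 2: L rot2 at col 3 lands with bottom-row=0; cleared 0 line(s) (total 0); column heights now [2 3 0 2 2 2 0], max=3
Drop 3: T rot3 at col 1 lands with bottom-row=2; cleared 0 line(s) (total 0); column heights now [2 4 5 2 2 2 0], max=5
Drop 4: O rot0 at col 3 lands with bottom-row=2; cleared 0 line(s) (total 0); column heights now [2 4 5 4 4 2 0], max=5
Test piece J rot1 at col 5 (width 2): heights before test = [2 4 5 4 4 2 0]; fits = True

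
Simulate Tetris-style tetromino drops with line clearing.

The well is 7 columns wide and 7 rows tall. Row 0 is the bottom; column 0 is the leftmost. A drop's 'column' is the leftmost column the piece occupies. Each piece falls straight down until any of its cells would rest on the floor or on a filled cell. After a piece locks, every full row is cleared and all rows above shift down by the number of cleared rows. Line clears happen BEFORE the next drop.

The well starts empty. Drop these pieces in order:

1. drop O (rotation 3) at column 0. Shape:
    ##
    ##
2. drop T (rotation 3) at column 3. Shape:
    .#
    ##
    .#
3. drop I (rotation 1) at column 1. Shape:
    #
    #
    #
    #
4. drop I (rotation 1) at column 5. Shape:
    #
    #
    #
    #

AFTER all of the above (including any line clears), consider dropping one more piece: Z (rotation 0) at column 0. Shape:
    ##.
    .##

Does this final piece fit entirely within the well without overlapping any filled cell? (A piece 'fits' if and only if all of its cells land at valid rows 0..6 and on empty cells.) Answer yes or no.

Drop 1: O rot3 at col 0 lands with bottom-row=0; cleared 0 line(s) (total 0); column heights now [2 2 0 0 0 0 0], max=2
Drop 2: T rot3 at col 3 lands with bottom-row=0; cleared 0 line(s) (total 0); column heights now [2 2 0 2 3 0 0], max=3
Drop 3: I rot1 at col 1 lands with bottom-row=2; cleared 0 line(s) (total 0); column heights now [2 6 0 2 3 0 0], max=6
Drop 4: I rot1 at col 5 lands with bottom-row=0; cleared 0 line(s) (total 0); column heights now [2 6 0 2 3 4 0], max=6
Test piece Z rot0 at col 0 (width 3): heights before test = [2 6 0 2 3 4 0]; fits = False

Answer: no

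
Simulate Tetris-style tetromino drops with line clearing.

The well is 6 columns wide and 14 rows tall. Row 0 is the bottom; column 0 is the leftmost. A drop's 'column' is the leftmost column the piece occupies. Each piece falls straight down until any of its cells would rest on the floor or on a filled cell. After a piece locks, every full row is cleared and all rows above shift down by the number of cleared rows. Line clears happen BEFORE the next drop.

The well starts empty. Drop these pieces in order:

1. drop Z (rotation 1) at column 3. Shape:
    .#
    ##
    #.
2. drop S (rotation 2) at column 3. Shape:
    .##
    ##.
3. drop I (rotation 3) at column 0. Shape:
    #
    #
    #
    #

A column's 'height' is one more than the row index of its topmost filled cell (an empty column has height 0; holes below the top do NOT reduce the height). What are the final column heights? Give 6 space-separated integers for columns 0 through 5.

Answer: 4 0 0 4 5 5

Derivation:
Drop 1: Z rot1 at col 3 lands with bottom-row=0; cleared 0 line(s) (total 0); column heights now [0 0 0 2 3 0], max=3
Drop 2: S rot2 at col 3 lands with bottom-row=3; cleared 0 line(s) (total 0); column heights now [0 0 0 4 5 5], max=5
Drop 3: I rot3 at col 0 lands with bottom-row=0; cleared 0 line(s) (total 0); column heights now [4 0 0 4 5 5], max=5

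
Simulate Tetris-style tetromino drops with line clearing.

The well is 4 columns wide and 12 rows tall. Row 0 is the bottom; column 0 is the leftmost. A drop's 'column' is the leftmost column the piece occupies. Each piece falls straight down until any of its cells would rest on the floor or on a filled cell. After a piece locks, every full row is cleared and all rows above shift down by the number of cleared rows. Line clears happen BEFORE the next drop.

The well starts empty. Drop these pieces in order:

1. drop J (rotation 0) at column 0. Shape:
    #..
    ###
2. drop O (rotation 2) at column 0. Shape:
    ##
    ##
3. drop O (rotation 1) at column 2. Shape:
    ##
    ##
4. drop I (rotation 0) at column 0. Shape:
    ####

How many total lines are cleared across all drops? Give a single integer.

Drop 1: J rot0 at col 0 lands with bottom-row=0; cleared 0 line(s) (total 0); column heights now [2 1 1 0], max=2
Drop 2: O rot2 at col 0 lands with bottom-row=2; cleared 0 line(s) (total 0); column heights now [4 4 1 0], max=4
Drop 3: O rot1 at col 2 lands with bottom-row=1; cleared 1 line(s) (total 1); column heights now [3 3 2 2], max=3
Drop 4: I rot0 at col 0 lands with bottom-row=3; cleared 1 line(s) (total 2); column heights now [3 3 2 2], max=3

Answer: 2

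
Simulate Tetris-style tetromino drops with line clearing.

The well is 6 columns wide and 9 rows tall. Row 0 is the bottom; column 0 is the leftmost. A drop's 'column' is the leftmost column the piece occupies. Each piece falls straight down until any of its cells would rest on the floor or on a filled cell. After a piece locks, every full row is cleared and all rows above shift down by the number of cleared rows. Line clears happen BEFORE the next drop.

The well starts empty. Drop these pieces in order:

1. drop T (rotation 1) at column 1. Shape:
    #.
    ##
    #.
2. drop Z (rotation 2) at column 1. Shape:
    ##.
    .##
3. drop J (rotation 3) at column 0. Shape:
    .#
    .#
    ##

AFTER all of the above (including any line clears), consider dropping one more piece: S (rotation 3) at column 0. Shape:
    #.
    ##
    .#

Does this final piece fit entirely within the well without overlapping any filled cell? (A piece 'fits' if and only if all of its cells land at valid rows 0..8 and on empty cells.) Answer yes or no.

Drop 1: T rot1 at col 1 lands with bottom-row=0; cleared 0 line(s) (total 0); column heights now [0 3 2 0 0 0], max=3
Drop 2: Z rot2 at col 1 lands with bottom-row=2; cleared 0 line(s) (total 0); column heights now [0 4 4 3 0 0], max=4
Drop 3: J rot3 at col 0 lands with bottom-row=4; cleared 0 line(s) (total 0); column heights now [5 7 4 3 0 0], max=7
Test piece S rot3 at col 0 (width 2): heights before test = [5 7 4 3 0 0]; fits = False

Answer: no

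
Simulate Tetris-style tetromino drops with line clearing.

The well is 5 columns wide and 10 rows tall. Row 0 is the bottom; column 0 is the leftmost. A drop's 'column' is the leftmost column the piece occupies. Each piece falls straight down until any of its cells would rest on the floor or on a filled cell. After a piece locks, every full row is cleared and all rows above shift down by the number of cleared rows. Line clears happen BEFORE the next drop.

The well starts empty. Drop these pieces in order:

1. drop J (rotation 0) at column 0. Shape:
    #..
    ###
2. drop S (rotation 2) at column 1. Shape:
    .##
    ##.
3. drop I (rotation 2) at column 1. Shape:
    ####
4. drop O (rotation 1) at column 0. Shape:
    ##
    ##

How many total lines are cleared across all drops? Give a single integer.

Drop 1: J rot0 at col 0 lands with bottom-row=0; cleared 0 line(s) (total 0); column heights now [2 1 1 0 0], max=2
Drop 2: S rot2 at col 1 lands with bottom-row=1; cleared 0 line(s) (total 0); column heights now [2 2 3 3 0], max=3
Drop 3: I rot2 at col 1 lands with bottom-row=3; cleared 0 line(s) (total 0); column heights now [2 4 4 4 4], max=4
Drop 4: O rot1 at col 0 lands with bottom-row=4; cleared 0 line(s) (total 0); column heights now [6 6 4 4 4], max=6

Answer: 0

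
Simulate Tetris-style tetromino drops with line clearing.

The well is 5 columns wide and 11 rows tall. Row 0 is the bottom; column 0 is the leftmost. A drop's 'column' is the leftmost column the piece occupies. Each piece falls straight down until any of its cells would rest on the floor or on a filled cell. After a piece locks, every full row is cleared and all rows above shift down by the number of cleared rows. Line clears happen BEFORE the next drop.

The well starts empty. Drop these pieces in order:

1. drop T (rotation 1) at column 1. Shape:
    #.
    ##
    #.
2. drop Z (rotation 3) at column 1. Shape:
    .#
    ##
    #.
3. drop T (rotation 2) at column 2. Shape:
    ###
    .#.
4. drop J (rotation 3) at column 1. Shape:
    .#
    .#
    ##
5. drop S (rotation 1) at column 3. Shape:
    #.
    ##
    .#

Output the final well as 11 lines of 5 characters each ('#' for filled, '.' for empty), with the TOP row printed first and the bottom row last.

Answer: .....
..##.
..###
.##.#
..###
..##.
.##..
.#...
.#...
.##..
.#...

Derivation:
Drop 1: T rot1 at col 1 lands with bottom-row=0; cleared 0 line(s) (total 0); column heights now [0 3 2 0 0], max=3
Drop 2: Z rot3 at col 1 lands with bottom-row=3; cleared 0 line(s) (total 0); column heights now [0 5 6 0 0], max=6
Drop 3: T rot2 at col 2 lands with bottom-row=5; cleared 0 line(s) (total 0); column heights now [0 5 7 7 7], max=7
Drop 4: J rot3 at col 1 lands with bottom-row=7; cleared 0 line(s) (total 0); column heights now [0 8 10 7 7], max=10
Drop 5: S rot1 at col 3 lands with bottom-row=7; cleared 0 line(s) (total 0); column heights now [0 8 10 10 9], max=10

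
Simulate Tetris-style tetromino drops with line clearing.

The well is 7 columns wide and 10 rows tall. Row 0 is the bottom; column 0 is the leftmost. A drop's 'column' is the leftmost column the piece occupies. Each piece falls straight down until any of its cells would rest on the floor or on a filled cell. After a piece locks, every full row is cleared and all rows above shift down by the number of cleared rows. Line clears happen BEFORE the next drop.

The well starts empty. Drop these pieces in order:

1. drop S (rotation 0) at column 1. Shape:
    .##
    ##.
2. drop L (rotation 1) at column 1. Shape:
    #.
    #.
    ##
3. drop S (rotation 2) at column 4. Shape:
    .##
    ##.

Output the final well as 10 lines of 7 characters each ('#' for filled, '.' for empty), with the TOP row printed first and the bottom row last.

Answer: .......
.......
.......
.......
.......
.#.....
.#.....
.##....
..##.##
.##.##.

Derivation:
Drop 1: S rot0 at col 1 lands with bottom-row=0; cleared 0 line(s) (total 0); column heights now [0 1 2 2 0 0 0], max=2
Drop 2: L rot1 at col 1 lands with bottom-row=2; cleared 0 line(s) (total 0); column heights now [0 5 3 2 0 0 0], max=5
Drop 3: S rot2 at col 4 lands with bottom-row=0; cleared 0 line(s) (total 0); column heights now [0 5 3 2 1 2 2], max=5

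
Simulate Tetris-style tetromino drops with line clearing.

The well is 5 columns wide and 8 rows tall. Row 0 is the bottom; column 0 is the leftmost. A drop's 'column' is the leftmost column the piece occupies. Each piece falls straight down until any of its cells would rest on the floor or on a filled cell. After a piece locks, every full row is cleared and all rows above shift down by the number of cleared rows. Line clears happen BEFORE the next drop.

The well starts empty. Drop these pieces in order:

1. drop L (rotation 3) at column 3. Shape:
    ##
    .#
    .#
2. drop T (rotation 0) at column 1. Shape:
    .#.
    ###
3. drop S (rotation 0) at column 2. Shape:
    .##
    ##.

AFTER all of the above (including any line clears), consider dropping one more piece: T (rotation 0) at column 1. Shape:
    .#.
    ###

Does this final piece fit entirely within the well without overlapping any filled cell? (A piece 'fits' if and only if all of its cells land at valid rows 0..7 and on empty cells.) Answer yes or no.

Answer: no

Derivation:
Drop 1: L rot3 at col 3 lands with bottom-row=0; cleared 0 line(s) (total 0); column heights now [0 0 0 3 3], max=3
Drop 2: T rot0 at col 1 lands with bottom-row=3; cleared 0 line(s) (total 0); column heights now [0 4 5 4 3], max=5
Drop 3: S rot0 at col 2 lands with bottom-row=5; cleared 0 line(s) (total 0); column heights now [0 4 6 7 7], max=7
Test piece T rot0 at col 1 (width 3): heights before test = [0 4 6 7 7]; fits = False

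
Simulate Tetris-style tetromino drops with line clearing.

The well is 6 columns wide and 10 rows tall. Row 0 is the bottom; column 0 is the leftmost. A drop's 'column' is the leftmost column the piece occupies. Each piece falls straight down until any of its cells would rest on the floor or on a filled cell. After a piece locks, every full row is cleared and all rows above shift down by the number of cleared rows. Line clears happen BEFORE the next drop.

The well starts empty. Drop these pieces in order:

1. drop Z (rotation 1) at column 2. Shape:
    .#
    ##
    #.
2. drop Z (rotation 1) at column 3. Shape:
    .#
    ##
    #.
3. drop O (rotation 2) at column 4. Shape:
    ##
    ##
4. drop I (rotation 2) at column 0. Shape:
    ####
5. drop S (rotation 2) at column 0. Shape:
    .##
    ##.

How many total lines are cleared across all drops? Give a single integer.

Drop 1: Z rot1 at col 2 lands with bottom-row=0; cleared 0 line(s) (total 0); column heights now [0 0 2 3 0 0], max=3
Drop 2: Z rot1 at col 3 lands with bottom-row=3; cleared 0 line(s) (total 0); column heights now [0 0 2 5 6 0], max=6
Drop 3: O rot2 at col 4 lands with bottom-row=6; cleared 0 line(s) (total 0); column heights now [0 0 2 5 8 8], max=8
Drop 4: I rot2 at col 0 lands with bottom-row=5; cleared 0 line(s) (total 0); column heights now [6 6 6 6 8 8], max=8
Drop 5: S rot2 at col 0 lands with bottom-row=6; cleared 0 line(s) (total 0); column heights now [7 8 8 6 8 8], max=8

Answer: 0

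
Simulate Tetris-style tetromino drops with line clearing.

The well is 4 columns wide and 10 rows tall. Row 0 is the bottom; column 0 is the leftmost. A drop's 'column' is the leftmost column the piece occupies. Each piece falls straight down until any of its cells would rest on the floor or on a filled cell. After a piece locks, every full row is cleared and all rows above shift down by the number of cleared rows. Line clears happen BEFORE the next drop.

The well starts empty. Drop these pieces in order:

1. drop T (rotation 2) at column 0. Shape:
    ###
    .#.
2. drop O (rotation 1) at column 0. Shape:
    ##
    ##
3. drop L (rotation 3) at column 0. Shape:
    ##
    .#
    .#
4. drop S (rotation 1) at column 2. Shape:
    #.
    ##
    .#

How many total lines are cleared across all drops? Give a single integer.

Drop 1: T rot2 at col 0 lands with bottom-row=0; cleared 0 line(s) (total 0); column heights now [2 2 2 0], max=2
Drop 2: O rot1 at col 0 lands with bottom-row=2; cleared 0 line(s) (total 0); column heights now [4 4 2 0], max=4
Drop 3: L rot3 at col 0 lands with bottom-row=4; cleared 0 line(s) (total 0); column heights now [7 7 2 0], max=7
Drop 4: S rot1 at col 2 lands with bottom-row=1; cleared 2 line(s) (total 2); column heights now [5 5 2 0], max=5

Answer: 2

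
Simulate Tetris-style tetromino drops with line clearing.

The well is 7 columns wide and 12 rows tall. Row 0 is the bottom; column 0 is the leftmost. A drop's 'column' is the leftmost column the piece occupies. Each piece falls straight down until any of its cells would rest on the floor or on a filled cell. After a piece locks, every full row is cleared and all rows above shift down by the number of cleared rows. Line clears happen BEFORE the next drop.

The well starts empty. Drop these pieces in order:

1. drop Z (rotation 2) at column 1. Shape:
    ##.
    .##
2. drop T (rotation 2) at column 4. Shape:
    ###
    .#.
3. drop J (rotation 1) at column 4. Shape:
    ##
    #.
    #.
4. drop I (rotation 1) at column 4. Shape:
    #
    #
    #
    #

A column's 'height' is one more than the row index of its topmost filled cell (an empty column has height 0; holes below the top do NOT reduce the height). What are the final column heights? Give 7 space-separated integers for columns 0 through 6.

Drop 1: Z rot2 at col 1 lands with bottom-row=0; cleared 0 line(s) (total 0); column heights now [0 2 2 1 0 0 0], max=2
Drop 2: T rot2 at col 4 lands with bottom-row=0; cleared 0 line(s) (total 0); column heights now [0 2 2 1 2 2 2], max=2
Drop 3: J rot1 at col 4 lands with bottom-row=2; cleared 0 line(s) (total 0); column heights now [0 2 2 1 5 5 2], max=5
Drop 4: I rot1 at col 4 lands with bottom-row=5; cleared 0 line(s) (total 0); column heights now [0 2 2 1 9 5 2], max=9

Answer: 0 2 2 1 9 5 2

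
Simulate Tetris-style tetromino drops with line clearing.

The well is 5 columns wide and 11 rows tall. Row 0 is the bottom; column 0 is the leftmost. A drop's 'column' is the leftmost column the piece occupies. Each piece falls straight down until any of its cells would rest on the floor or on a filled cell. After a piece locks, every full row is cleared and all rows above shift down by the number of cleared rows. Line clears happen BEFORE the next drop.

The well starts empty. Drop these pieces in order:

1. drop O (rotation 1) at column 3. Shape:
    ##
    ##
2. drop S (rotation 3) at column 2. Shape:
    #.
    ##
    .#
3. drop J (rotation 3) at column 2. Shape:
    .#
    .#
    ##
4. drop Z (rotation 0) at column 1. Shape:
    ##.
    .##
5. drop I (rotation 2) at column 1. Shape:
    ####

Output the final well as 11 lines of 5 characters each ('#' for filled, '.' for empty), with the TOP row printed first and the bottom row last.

Answer: .####
.##..
..##.
...#.
...#.
..##.
..#..
..##.
...#.
...##
...##

Derivation:
Drop 1: O rot1 at col 3 lands with bottom-row=0; cleared 0 line(s) (total 0); column heights now [0 0 0 2 2], max=2
Drop 2: S rot3 at col 2 lands with bottom-row=2; cleared 0 line(s) (total 0); column heights now [0 0 5 4 2], max=5
Drop 3: J rot3 at col 2 lands with bottom-row=5; cleared 0 line(s) (total 0); column heights now [0 0 6 8 2], max=8
Drop 4: Z rot0 at col 1 lands with bottom-row=8; cleared 0 line(s) (total 0); column heights now [0 10 10 9 2], max=10
Drop 5: I rot2 at col 1 lands with bottom-row=10; cleared 0 line(s) (total 0); column heights now [0 11 11 11 11], max=11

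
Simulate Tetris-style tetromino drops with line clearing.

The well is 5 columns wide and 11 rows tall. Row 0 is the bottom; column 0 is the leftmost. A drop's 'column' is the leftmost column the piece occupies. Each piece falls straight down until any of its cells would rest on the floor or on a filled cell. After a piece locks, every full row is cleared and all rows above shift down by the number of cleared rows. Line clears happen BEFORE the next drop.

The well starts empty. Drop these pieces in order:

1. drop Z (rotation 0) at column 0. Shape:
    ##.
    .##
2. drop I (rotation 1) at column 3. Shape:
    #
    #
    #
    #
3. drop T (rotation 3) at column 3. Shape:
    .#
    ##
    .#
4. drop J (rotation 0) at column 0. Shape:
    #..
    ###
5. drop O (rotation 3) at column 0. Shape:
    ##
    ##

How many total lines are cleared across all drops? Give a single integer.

Drop 1: Z rot0 at col 0 lands with bottom-row=0; cleared 0 line(s) (total 0); column heights now [2 2 1 0 0], max=2
Drop 2: I rot1 at col 3 lands with bottom-row=0; cleared 0 line(s) (total 0); column heights now [2 2 1 4 0], max=4
Drop 3: T rot3 at col 3 lands with bottom-row=3; cleared 0 line(s) (total 0); column heights now [2 2 1 5 6], max=6
Drop 4: J rot0 at col 0 lands with bottom-row=2; cleared 0 line(s) (total 0); column heights now [4 3 3 5 6], max=6
Drop 5: O rot3 at col 0 lands with bottom-row=4; cleared 0 line(s) (total 0); column heights now [6 6 3 5 6], max=6

Answer: 0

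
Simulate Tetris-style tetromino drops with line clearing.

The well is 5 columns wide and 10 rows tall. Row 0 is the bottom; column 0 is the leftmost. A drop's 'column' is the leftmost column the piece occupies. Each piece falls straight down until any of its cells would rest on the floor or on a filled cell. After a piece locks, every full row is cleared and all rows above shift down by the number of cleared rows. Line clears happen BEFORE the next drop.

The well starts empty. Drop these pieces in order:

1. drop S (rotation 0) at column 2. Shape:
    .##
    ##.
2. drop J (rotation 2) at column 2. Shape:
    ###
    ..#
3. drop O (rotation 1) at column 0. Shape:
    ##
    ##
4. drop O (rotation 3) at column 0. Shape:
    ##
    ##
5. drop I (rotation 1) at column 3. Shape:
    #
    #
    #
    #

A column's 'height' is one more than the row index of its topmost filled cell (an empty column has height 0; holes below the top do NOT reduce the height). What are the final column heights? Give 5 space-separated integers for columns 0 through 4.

Drop 1: S rot0 at col 2 lands with bottom-row=0; cleared 0 line(s) (total 0); column heights now [0 0 1 2 2], max=2
Drop 2: J rot2 at col 2 lands with bottom-row=2; cleared 0 line(s) (total 0); column heights now [0 0 4 4 4], max=4
Drop 3: O rot1 at col 0 lands with bottom-row=0; cleared 0 line(s) (total 0); column heights now [2 2 4 4 4], max=4
Drop 4: O rot3 at col 0 lands with bottom-row=2; cleared 1 line(s) (total 1); column heights now [3 3 1 2 3], max=3
Drop 5: I rot1 at col 3 lands with bottom-row=2; cleared 0 line(s) (total 1); column heights now [3 3 1 6 3], max=6

Answer: 3 3 1 6 3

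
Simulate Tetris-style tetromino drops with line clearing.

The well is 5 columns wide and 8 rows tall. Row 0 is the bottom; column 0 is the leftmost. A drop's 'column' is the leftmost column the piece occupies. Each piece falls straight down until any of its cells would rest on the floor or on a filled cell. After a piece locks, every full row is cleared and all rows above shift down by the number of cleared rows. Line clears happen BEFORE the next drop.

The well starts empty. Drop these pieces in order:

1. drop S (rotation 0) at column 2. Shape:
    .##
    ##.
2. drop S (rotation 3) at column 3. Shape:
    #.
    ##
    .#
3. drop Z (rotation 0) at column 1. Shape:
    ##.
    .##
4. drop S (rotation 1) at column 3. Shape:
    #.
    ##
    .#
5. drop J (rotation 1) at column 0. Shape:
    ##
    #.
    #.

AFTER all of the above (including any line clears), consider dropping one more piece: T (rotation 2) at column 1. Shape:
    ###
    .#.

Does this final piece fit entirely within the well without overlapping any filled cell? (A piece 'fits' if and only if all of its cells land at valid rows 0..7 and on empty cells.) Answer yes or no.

Drop 1: S rot0 at col 2 lands with bottom-row=0; cleared 0 line(s) (total 0); column heights now [0 0 1 2 2], max=2
Drop 2: S rot3 at col 3 lands with bottom-row=2; cleared 0 line(s) (total 0); column heights now [0 0 1 5 4], max=5
Drop 3: Z rot0 at col 1 lands with bottom-row=5; cleared 0 line(s) (total 0); column heights now [0 7 7 6 4], max=7
Drop 4: S rot1 at col 3 lands with bottom-row=5; cleared 0 line(s) (total 0); column heights now [0 7 7 8 7], max=8
Drop 5: J rot1 at col 0 lands with bottom-row=5; cleared 1 line(s) (total 1); column heights now [7 7 6 7 6], max=7
Test piece T rot2 at col 1 (width 3): heights before test = [7 7 6 7 6]; fits = True

Answer: yes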